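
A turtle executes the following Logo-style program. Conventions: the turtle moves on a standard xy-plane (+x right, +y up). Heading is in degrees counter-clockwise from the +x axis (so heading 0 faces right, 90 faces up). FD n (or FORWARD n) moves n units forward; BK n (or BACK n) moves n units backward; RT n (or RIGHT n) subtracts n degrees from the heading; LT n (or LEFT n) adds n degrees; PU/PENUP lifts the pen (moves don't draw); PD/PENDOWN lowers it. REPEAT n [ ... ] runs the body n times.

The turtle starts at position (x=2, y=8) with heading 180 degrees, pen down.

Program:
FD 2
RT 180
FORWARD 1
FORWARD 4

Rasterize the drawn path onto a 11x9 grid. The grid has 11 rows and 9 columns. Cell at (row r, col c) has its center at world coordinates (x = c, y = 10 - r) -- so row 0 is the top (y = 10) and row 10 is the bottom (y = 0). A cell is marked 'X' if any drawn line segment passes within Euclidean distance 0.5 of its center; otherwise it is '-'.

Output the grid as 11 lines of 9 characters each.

Segment 0: (2,8) -> (0,8)
Segment 1: (0,8) -> (1,8)
Segment 2: (1,8) -> (5,8)

Answer: ---------
---------
XXXXXX---
---------
---------
---------
---------
---------
---------
---------
---------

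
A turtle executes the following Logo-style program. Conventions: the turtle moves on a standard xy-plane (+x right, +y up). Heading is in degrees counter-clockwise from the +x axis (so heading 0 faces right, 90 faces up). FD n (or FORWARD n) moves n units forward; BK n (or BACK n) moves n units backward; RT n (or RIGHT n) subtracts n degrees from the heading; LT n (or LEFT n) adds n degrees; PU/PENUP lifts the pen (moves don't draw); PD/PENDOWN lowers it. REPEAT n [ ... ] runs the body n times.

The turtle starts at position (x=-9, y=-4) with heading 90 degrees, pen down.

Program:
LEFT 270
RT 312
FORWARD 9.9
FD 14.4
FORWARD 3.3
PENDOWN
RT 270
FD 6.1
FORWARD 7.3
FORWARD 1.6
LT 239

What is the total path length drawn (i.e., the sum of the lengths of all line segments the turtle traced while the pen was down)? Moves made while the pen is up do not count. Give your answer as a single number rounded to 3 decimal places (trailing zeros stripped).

Answer: 42.6

Derivation:
Executing turtle program step by step:
Start: pos=(-9,-4), heading=90, pen down
LT 270: heading 90 -> 0
RT 312: heading 0 -> 48
FD 9.9: (-9,-4) -> (-2.376,3.357) [heading=48, draw]
FD 14.4: (-2.376,3.357) -> (7.26,14.058) [heading=48, draw]
FD 3.3: (7.26,14.058) -> (9.468,16.511) [heading=48, draw]
PD: pen down
RT 270: heading 48 -> 138
FD 6.1: (9.468,16.511) -> (4.935,20.592) [heading=138, draw]
FD 7.3: (4.935,20.592) -> (-0.49,25.477) [heading=138, draw]
FD 1.6: (-0.49,25.477) -> (-1.679,26.548) [heading=138, draw]
LT 239: heading 138 -> 17
Final: pos=(-1.679,26.548), heading=17, 6 segment(s) drawn

Segment lengths:
  seg 1: (-9,-4) -> (-2.376,3.357), length = 9.9
  seg 2: (-2.376,3.357) -> (7.26,14.058), length = 14.4
  seg 3: (7.26,14.058) -> (9.468,16.511), length = 3.3
  seg 4: (9.468,16.511) -> (4.935,20.592), length = 6.1
  seg 5: (4.935,20.592) -> (-0.49,25.477), length = 7.3
  seg 6: (-0.49,25.477) -> (-1.679,26.548), length = 1.6
Total = 42.6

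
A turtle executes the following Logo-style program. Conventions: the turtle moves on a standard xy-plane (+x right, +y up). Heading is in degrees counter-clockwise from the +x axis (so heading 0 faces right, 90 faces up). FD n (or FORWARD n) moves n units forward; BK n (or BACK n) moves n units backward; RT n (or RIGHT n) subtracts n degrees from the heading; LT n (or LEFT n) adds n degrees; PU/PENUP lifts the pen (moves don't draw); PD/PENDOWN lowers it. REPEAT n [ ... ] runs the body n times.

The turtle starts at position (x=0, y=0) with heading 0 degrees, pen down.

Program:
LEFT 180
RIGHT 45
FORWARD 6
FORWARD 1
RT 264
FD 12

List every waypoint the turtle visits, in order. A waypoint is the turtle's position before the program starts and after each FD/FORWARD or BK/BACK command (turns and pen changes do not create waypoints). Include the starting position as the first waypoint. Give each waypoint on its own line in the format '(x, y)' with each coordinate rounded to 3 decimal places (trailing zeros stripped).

Executing turtle program step by step:
Start: pos=(0,0), heading=0, pen down
LT 180: heading 0 -> 180
RT 45: heading 180 -> 135
FD 6: (0,0) -> (-4.243,4.243) [heading=135, draw]
FD 1: (-4.243,4.243) -> (-4.95,4.95) [heading=135, draw]
RT 264: heading 135 -> 231
FD 12: (-4.95,4.95) -> (-12.502,-4.376) [heading=231, draw]
Final: pos=(-12.502,-4.376), heading=231, 3 segment(s) drawn
Waypoints (4 total):
(0, 0)
(-4.243, 4.243)
(-4.95, 4.95)
(-12.502, -4.376)

Answer: (0, 0)
(-4.243, 4.243)
(-4.95, 4.95)
(-12.502, -4.376)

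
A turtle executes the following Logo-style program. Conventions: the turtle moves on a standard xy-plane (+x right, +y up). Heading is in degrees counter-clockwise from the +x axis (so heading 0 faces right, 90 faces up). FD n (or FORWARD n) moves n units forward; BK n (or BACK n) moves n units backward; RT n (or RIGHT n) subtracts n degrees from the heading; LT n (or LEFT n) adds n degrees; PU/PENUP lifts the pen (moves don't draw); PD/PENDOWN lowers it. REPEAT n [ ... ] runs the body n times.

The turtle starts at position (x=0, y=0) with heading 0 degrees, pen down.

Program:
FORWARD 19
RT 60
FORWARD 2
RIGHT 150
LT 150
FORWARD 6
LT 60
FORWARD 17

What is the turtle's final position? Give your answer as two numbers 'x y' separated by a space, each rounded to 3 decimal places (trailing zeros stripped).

Answer: 40 -6.928

Derivation:
Executing turtle program step by step:
Start: pos=(0,0), heading=0, pen down
FD 19: (0,0) -> (19,0) [heading=0, draw]
RT 60: heading 0 -> 300
FD 2: (19,0) -> (20,-1.732) [heading=300, draw]
RT 150: heading 300 -> 150
LT 150: heading 150 -> 300
FD 6: (20,-1.732) -> (23,-6.928) [heading=300, draw]
LT 60: heading 300 -> 0
FD 17: (23,-6.928) -> (40,-6.928) [heading=0, draw]
Final: pos=(40,-6.928), heading=0, 4 segment(s) drawn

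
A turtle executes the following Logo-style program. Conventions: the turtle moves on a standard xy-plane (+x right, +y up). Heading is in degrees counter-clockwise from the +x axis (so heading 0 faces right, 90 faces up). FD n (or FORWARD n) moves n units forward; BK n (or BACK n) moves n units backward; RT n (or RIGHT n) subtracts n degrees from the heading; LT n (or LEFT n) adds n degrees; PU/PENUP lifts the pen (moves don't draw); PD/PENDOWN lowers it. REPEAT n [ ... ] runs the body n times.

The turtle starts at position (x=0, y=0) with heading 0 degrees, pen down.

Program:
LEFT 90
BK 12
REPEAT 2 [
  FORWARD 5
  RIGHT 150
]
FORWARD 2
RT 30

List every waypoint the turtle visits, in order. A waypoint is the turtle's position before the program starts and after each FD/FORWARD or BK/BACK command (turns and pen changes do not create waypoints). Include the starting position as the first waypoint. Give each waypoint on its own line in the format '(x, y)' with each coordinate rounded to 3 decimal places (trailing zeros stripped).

Answer: (0, 0)
(0, -12)
(0, -7)
(2.5, -11.33)
(0.768, -10.33)

Derivation:
Executing turtle program step by step:
Start: pos=(0,0), heading=0, pen down
LT 90: heading 0 -> 90
BK 12: (0,0) -> (0,-12) [heading=90, draw]
REPEAT 2 [
  -- iteration 1/2 --
  FD 5: (0,-12) -> (0,-7) [heading=90, draw]
  RT 150: heading 90 -> 300
  -- iteration 2/2 --
  FD 5: (0,-7) -> (2.5,-11.33) [heading=300, draw]
  RT 150: heading 300 -> 150
]
FD 2: (2.5,-11.33) -> (0.768,-10.33) [heading=150, draw]
RT 30: heading 150 -> 120
Final: pos=(0.768,-10.33), heading=120, 4 segment(s) drawn
Waypoints (5 total):
(0, 0)
(0, -12)
(0, -7)
(2.5, -11.33)
(0.768, -10.33)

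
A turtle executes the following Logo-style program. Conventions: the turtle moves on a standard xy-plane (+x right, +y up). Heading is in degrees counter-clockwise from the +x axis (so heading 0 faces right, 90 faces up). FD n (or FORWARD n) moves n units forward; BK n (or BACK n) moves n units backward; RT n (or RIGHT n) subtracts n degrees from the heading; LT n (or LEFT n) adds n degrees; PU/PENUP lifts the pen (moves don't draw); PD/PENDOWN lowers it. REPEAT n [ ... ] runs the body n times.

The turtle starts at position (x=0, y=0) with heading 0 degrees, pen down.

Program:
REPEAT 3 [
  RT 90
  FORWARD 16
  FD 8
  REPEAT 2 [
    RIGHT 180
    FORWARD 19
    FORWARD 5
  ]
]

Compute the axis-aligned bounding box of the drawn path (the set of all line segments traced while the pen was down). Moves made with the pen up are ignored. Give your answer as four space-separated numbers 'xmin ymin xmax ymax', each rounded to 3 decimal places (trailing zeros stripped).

Executing turtle program step by step:
Start: pos=(0,0), heading=0, pen down
REPEAT 3 [
  -- iteration 1/3 --
  RT 90: heading 0 -> 270
  FD 16: (0,0) -> (0,-16) [heading=270, draw]
  FD 8: (0,-16) -> (0,-24) [heading=270, draw]
  REPEAT 2 [
    -- iteration 1/2 --
    RT 180: heading 270 -> 90
    FD 19: (0,-24) -> (0,-5) [heading=90, draw]
    FD 5: (0,-5) -> (0,0) [heading=90, draw]
    -- iteration 2/2 --
    RT 180: heading 90 -> 270
    FD 19: (0,0) -> (0,-19) [heading=270, draw]
    FD 5: (0,-19) -> (0,-24) [heading=270, draw]
  ]
  -- iteration 2/3 --
  RT 90: heading 270 -> 180
  FD 16: (0,-24) -> (-16,-24) [heading=180, draw]
  FD 8: (-16,-24) -> (-24,-24) [heading=180, draw]
  REPEAT 2 [
    -- iteration 1/2 --
    RT 180: heading 180 -> 0
    FD 19: (-24,-24) -> (-5,-24) [heading=0, draw]
    FD 5: (-5,-24) -> (0,-24) [heading=0, draw]
    -- iteration 2/2 --
    RT 180: heading 0 -> 180
    FD 19: (0,-24) -> (-19,-24) [heading=180, draw]
    FD 5: (-19,-24) -> (-24,-24) [heading=180, draw]
  ]
  -- iteration 3/3 --
  RT 90: heading 180 -> 90
  FD 16: (-24,-24) -> (-24,-8) [heading=90, draw]
  FD 8: (-24,-8) -> (-24,0) [heading=90, draw]
  REPEAT 2 [
    -- iteration 1/2 --
    RT 180: heading 90 -> 270
    FD 19: (-24,0) -> (-24,-19) [heading=270, draw]
    FD 5: (-24,-19) -> (-24,-24) [heading=270, draw]
    -- iteration 2/2 --
    RT 180: heading 270 -> 90
    FD 19: (-24,-24) -> (-24,-5) [heading=90, draw]
    FD 5: (-24,-5) -> (-24,0) [heading=90, draw]
  ]
]
Final: pos=(-24,0), heading=90, 18 segment(s) drawn

Segment endpoints: x in {-24, -24, -24, -24, -24, -24, -19, -16, -5, 0, 0, 0, 0, 0, 0, 0, 0}, y in {-24, -24, -24, -24, -19, -19, -16, -8, -5, -5, 0, 0}
xmin=-24, ymin=-24, xmax=0, ymax=0

Answer: -24 -24 0 0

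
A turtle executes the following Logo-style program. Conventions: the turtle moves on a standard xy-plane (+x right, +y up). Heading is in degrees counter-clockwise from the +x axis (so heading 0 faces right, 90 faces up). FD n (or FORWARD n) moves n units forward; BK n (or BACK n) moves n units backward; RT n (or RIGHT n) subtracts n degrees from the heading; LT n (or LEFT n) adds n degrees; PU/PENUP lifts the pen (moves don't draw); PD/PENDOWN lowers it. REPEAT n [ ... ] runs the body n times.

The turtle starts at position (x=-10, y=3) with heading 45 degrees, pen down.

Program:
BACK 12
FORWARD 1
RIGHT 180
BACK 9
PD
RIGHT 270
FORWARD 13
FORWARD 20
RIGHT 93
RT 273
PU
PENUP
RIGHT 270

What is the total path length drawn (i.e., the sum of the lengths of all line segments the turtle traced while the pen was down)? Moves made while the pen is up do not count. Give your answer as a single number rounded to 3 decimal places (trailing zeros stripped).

Executing turtle program step by step:
Start: pos=(-10,3), heading=45, pen down
BK 12: (-10,3) -> (-18.485,-5.485) [heading=45, draw]
FD 1: (-18.485,-5.485) -> (-17.778,-4.778) [heading=45, draw]
RT 180: heading 45 -> 225
BK 9: (-17.778,-4.778) -> (-11.414,1.586) [heading=225, draw]
PD: pen down
RT 270: heading 225 -> 315
FD 13: (-11.414,1.586) -> (-2.222,-7.607) [heading=315, draw]
FD 20: (-2.222,-7.607) -> (11.92,-21.749) [heading=315, draw]
RT 93: heading 315 -> 222
RT 273: heading 222 -> 309
PU: pen up
PU: pen up
RT 270: heading 309 -> 39
Final: pos=(11.92,-21.749), heading=39, 5 segment(s) drawn

Segment lengths:
  seg 1: (-10,3) -> (-18.485,-5.485), length = 12
  seg 2: (-18.485,-5.485) -> (-17.778,-4.778), length = 1
  seg 3: (-17.778,-4.778) -> (-11.414,1.586), length = 9
  seg 4: (-11.414,1.586) -> (-2.222,-7.607), length = 13
  seg 5: (-2.222,-7.607) -> (11.92,-21.749), length = 20
Total = 55

Answer: 55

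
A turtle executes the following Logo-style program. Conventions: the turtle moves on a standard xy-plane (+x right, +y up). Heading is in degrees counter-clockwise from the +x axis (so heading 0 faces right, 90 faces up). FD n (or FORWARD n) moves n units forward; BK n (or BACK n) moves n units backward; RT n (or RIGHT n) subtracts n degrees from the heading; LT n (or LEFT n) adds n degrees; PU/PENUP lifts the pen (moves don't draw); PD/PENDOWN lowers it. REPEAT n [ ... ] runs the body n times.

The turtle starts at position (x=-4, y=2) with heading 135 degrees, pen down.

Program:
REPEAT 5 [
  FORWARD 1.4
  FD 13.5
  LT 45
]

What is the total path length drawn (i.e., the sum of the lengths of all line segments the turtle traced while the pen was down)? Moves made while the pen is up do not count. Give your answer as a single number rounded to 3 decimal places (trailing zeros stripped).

Answer: 74.5

Derivation:
Executing turtle program step by step:
Start: pos=(-4,2), heading=135, pen down
REPEAT 5 [
  -- iteration 1/5 --
  FD 1.4: (-4,2) -> (-4.99,2.99) [heading=135, draw]
  FD 13.5: (-4.99,2.99) -> (-14.536,12.536) [heading=135, draw]
  LT 45: heading 135 -> 180
  -- iteration 2/5 --
  FD 1.4: (-14.536,12.536) -> (-15.936,12.536) [heading=180, draw]
  FD 13.5: (-15.936,12.536) -> (-29.436,12.536) [heading=180, draw]
  LT 45: heading 180 -> 225
  -- iteration 3/5 --
  FD 1.4: (-29.436,12.536) -> (-30.426,11.546) [heading=225, draw]
  FD 13.5: (-30.426,11.546) -> (-39.972,2) [heading=225, draw]
  LT 45: heading 225 -> 270
  -- iteration 4/5 --
  FD 1.4: (-39.972,2) -> (-39.972,0.6) [heading=270, draw]
  FD 13.5: (-39.972,0.6) -> (-39.972,-12.9) [heading=270, draw]
  LT 45: heading 270 -> 315
  -- iteration 5/5 --
  FD 1.4: (-39.972,-12.9) -> (-38.982,-13.89) [heading=315, draw]
  FD 13.5: (-38.982,-13.89) -> (-29.436,-23.436) [heading=315, draw]
  LT 45: heading 315 -> 0
]
Final: pos=(-29.436,-23.436), heading=0, 10 segment(s) drawn

Segment lengths:
  seg 1: (-4,2) -> (-4.99,2.99), length = 1.4
  seg 2: (-4.99,2.99) -> (-14.536,12.536), length = 13.5
  seg 3: (-14.536,12.536) -> (-15.936,12.536), length = 1.4
  seg 4: (-15.936,12.536) -> (-29.436,12.536), length = 13.5
  seg 5: (-29.436,12.536) -> (-30.426,11.546), length = 1.4
  seg 6: (-30.426,11.546) -> (-39.972,2), length = 13.5
  seg 7: (-39.972,2) -> (-39.972,0.6), length = 1.4
  seg 8: (-39.972,0.6) -> (-39.972,-12.9), length = 13.5
  seg 9: (-39.972,-12.9) -> (-38.982,-13.89), length = 1.4
  seg 10: (-38.982,-13.89) -> (-29.436,-23.436), length = 13.5
Total = 74.5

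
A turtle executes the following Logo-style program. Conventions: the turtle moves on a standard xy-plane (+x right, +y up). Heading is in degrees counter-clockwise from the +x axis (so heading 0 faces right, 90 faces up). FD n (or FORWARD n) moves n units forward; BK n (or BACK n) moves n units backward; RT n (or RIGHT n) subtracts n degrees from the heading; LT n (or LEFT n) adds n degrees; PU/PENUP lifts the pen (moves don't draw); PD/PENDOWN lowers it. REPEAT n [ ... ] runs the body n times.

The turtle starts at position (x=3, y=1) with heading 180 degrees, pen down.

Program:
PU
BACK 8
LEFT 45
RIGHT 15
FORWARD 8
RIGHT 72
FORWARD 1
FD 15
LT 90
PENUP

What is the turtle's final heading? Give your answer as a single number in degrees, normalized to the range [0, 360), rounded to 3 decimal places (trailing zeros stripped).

Executing turtle program step by step:
Start: pos=(3,1), heading=180, pen down
PU: pen up
BK 8: (3,1) -> (11,1) [heading=180, move]
LT 45: heading 180 -> 225
RT 15: heading 225 -> 210
FD 8: (11,1) -> (4.072,-3) [heading=210, move]
RT 72: heading 210 -> 138
FD 1: (4.072,-3) -> (3.329,-2.331) [heading=138, move]
FD 15: (3.329,-2.331) -> (-7.819,7.706) [heading=138, move]
LT 90: heading 138 -> 228
PU: pen up
Final: pos=(-7.819,7.706), heading=228, 0 segment(s) drawn

Answer: 228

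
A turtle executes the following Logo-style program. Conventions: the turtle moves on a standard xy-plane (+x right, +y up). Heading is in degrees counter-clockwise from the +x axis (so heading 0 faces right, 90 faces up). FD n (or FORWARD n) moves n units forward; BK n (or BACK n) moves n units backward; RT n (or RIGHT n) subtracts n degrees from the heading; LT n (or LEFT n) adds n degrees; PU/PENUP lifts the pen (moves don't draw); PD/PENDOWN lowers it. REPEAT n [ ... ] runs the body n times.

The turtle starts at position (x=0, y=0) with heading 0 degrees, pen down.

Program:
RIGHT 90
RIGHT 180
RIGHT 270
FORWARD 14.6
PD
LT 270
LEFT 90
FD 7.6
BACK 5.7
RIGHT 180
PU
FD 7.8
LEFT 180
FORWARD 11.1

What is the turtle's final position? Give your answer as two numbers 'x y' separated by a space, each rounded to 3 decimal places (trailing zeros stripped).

Answer: -19.8 0

Derivation:
Executing turtle program step by step:
Start: pos=(0,0), heading=0, pen down
RT 90: heading 0 -> 270
RT 180: heading 270 -> 90
RT 270: heading 90 -> 180
FD 14.6: (0,0) -> (-14.6,0) [heading=180, draw]
PD: pen down
LT 270: heading 180 -> 90
LT 90: heading 90 -> 180
FD 7.6: (-14.6,0) -> (-22.2,0) [heading=180, draw]
BK 5.7: (-22.2,0) -> (-16.5,0) [heading=180, draw]
RT 180: heading 180 -> 0
PU: pen up
FD 7.8: (-16.5,0) -> (-8.7,0) [heading=0, move]
LT 180: heading 0 -> 180
FD 11.1: (-8.7,0) -> (-19.8,0) [heading=180, move]
Final: pos=(-19.8,0), heading=180, 3 segment(s) drawn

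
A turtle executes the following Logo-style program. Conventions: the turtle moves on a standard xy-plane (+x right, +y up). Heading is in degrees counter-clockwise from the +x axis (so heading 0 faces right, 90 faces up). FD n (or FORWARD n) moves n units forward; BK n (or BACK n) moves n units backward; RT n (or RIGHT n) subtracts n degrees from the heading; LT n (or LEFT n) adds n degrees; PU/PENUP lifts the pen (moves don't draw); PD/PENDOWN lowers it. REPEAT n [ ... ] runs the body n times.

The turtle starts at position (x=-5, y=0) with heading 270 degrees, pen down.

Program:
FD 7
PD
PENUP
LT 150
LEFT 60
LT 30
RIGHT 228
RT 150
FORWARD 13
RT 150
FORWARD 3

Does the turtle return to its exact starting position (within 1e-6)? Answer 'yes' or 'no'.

Answer: no

Derivation:
Executing turtle program step by step:
Start: pos=(-5,0), heading=270, pen down
FD 7: (-5,0) -> (-5,-7) [heading=270, draw]
PD: pen down
PU: pen up
LT 150: heading 270 -> 60
LT 60: heading 60 -> 120
LT 30: heading 120 -> 150
RT 228: heading 150 -> 282
RT 150: heading 282 -> 132
FD 13: (-5,-7) -> (-13.699,2.661) [heading=132, move]
RT 150: heading 132 -> 342
FD 3: (-13.699,2.661) -> (-10.846,1.734) [heading=342, move]
Final: pos=(-10.846,1.734), heading=342, 1 segment(s) drawn

Start position: (-5, 0)
Final position: (-10.846, 1.734)
Distance = 6.097; >= 1e-6 -> NOT closed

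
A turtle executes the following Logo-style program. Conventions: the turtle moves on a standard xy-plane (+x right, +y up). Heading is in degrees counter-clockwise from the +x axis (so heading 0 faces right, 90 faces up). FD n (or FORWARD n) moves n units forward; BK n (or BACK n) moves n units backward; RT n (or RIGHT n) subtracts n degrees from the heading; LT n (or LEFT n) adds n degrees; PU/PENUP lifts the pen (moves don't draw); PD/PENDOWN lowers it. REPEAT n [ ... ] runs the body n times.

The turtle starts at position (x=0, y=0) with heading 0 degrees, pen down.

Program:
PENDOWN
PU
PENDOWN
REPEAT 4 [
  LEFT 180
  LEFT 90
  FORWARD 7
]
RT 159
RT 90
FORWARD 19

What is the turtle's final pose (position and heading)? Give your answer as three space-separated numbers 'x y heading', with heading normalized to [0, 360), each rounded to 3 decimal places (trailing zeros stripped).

Executing turtle program step by step:
Start: pos=(0,0), heading=0, pen down
PD: pen down
PU: pen up
PD: pen down
REPEAT 4 [
  -- iteration 1/4 --
  LT 180: heading 0 -> 180
  LT 90: heading 180 -> 270
  FD 7: (0,0) -> (0,-7) [heading=270, draw]
  -- iteration 2/4 --
  LT 180: heading 270 -> 90
  LT 90: heading 90 -> 180
  FD 7: (0,-7) -> (-7,-7) [heading=180, draw]
  -- iteration 3/4 --
  LT 180: heading 180 -> 0
  LT 90: heading 0 -> 90
  FD 7: (-7,-7) -> (-7,0) [heading=90, draw]
  -- iteration 4/4 --
  LT 180: heading 90 -> 270
  LT 90: heading 270 -> 0
  FD 7: (-7,0) -> (0,0) [heading=0, draw]
]
RT 159: heading 0 -> 201
RT 90: heading 201 -> 111
FD 19: (0,0) -> (-6.809,17.738) [heading=111, draw]
Final: pos=(-6.809,17.738), heading=111, 5 segment(s) drawn

Answer: -6.809 17.738 111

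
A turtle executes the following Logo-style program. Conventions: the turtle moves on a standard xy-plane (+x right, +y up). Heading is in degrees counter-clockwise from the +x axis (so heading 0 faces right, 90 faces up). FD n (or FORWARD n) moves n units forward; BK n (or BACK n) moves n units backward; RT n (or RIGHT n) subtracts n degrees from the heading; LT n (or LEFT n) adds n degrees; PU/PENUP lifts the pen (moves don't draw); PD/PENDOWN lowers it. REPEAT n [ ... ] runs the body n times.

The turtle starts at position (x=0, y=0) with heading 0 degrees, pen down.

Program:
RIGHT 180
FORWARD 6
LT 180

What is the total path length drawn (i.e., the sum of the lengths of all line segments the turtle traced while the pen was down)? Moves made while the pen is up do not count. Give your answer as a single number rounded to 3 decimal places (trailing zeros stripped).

Executing turtle program step by step:
Start: pos=(0,0), heading=0, pen down
RT 180: heading 0 -> 180
FD 6: (0,0) -> (-6,0) [heading=180, draw]
LT 180: heading 180 -> 0
Final: pos=(-6,0), heading=0, 1 segment(s) drawn

Segment lengths:
  seg 1: (0,0) -> (-6,0), length = 6
Total = 6

Answer: 6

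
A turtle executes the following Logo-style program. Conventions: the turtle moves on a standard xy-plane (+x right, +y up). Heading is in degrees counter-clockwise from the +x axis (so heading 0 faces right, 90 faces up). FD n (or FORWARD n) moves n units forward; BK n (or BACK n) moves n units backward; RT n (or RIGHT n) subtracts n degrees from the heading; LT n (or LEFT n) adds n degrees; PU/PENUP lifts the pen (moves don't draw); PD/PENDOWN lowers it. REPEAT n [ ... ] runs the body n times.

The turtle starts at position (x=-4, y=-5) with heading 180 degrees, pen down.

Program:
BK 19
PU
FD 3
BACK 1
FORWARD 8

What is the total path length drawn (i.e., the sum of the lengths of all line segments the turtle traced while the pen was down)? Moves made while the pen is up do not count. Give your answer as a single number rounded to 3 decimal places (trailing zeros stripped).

Answer: 19

Derivation:
Executing turtle program step by step:
Start: pos=(-4,-5), heading=180, pen down
BK 19: (-4,-5) -> (15,-5) [heading=180, draw]
PU: pen up
FD 3: (15,-5) -> (12,-5) [heading=180, move]
BK 1: (12,-5) -> (13,-5) [heading=180, move]
FD 8: (13,-5) -> (5,-5) [heading=180, move]
Final: pos=(5,-5), heading=180, 1 segment(s) drawn

Segment lengths:
  seg 1: (-4,-5) -> (15,-5), length = 19
Total = 19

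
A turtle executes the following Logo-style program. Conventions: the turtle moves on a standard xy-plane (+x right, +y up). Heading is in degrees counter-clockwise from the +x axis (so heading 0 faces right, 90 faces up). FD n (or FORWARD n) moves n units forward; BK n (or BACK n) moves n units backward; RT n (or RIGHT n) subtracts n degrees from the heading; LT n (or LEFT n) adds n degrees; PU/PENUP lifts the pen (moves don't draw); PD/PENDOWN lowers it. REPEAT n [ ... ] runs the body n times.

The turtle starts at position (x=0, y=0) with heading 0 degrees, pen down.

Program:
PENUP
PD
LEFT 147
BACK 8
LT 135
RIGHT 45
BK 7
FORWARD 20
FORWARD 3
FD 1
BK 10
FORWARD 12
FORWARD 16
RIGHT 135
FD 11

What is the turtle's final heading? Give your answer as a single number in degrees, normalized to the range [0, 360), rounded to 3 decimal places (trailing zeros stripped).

Answer: 102

Derivation:
Executing turtle program step by step:
Start: pos=(0,0), heading=0, pen down
PU: pen up
PD: pen down
LT 147: heading 0 -> 147
BK 8: (0,0) -> (6.709,-4.357) [heading=147, draw]
LT 135: heading 147 -> 282
RT 45: heading 282 -> 237
BK 7: (6.709,-4.357) -> (10.522,1.514) [heading=237, draw]
FD 20: (10.522,1.514) -> (-0.371,-15.26) [heading=237, draw]
FD 3: (-0.371,-15.26) -> (-2.005,-17.776) [heading=237, draw]
FD 1: (-2.005,-17.776) -> (-2.549,-18.615) [heading=237, draw]
BK 10: (-2.549,-18.615) -> (2.897,-10.228) [heading=237, draw]
FD 12: (2.897,-10.228) -> (-3.639,-20.292) [heading=237, draw]
FD 16: (-3.639,-20.292) -> (-12.353,-33.711) [heading=237, draw]
RT 135: heading 237 -> 102
FD 11: (-12.353,-33.711) -> (-14.64,-22.951) [heading=102, draw]
Final: pos=(-14.64,-22.951), heading=102, 9 segment(s) drawn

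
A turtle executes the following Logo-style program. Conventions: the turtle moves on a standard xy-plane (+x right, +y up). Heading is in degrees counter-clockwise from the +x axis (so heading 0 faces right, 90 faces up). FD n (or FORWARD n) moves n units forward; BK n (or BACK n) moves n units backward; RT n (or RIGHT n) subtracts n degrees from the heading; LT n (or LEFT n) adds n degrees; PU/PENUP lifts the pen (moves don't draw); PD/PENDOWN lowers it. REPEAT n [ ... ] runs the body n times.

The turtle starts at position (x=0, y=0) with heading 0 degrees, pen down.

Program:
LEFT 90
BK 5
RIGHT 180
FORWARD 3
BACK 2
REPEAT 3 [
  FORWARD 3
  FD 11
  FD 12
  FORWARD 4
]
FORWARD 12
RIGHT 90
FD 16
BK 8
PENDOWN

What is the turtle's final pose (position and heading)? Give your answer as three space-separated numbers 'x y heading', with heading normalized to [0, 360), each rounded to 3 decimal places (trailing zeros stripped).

Answer: -8 -108 180

Derivation:
Executing turtle program step by step:
Start: pos=(0,0), heading=0, pen down
LT 90: heading 0 -> 90
BK 5: (0,0) -> (0,-5) [heading=90, draw]
RT 180: heading 90 -> 270
FD 3: (0,-5) -> (0,-8) [heading=270, draw]
BK 2: (0,-8) -> (0,-6) [heading=270, draw]
REPEAT 3 [
  -- iteration 1/3 --
  FD 3: (0,-6) -> (0,-9) [heading=270, draw]
  FD 11: (0,-9) -> (0,-20) [heading=270, draw]
  FD 12: (0,-20) -> (0,-32) [heading=270, draw]
  FD 4: (0,-32) -> (0,-36) [heading=270, draw]
  -- iteration 2/3 --
  FD 3: (0,-36) -> (0,-39) [heading=270, draw]
  FD 11: (0,-39) -> (0,-50) [heading=270, draw]
  FD 12: (0,-50) -> (0,-62) [heading=270, draw]
  FD 4: (0,-62) -> (0,-66) [heading=270, draw]
  -- iteration 3/3 --
  FD 3: (0,-66) -> (0,-69) [heading=270, draw]
  FD 11: (0,-69) -> (0,-80) [heading=270, draw]
  FD 12: (0,-80) -> (0,-92) [heading=270, draw]
  FD 4: (0,-92) -> (0,-96) [heading=270, draw]
]
FD 12: (0,-96) -> (0,-108) [heading=270, draw]
RT 90: heading 270 -> 180
FD 16: (0,-108) -> (-16,-108) [heading=180, draw]
BK 8: (-16,-108) -> (-8,-108) [heading=180, draw]
PD: pen down
Final: pos=(-8,-108), heading=180, 18 segment(s) drawn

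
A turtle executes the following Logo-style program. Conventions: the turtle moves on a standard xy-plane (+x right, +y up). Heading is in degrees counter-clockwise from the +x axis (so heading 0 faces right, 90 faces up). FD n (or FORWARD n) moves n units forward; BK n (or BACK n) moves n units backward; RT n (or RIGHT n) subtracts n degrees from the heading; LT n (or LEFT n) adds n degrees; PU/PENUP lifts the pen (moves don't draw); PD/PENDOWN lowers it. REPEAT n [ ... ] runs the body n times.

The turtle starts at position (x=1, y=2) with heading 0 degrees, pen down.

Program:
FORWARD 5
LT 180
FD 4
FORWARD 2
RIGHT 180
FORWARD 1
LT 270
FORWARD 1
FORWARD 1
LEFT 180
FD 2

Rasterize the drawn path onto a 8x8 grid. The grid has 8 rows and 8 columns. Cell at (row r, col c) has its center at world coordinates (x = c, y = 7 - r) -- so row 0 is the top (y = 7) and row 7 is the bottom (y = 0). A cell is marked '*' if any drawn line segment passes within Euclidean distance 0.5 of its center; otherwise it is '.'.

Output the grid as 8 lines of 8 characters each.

Answer: ........
........
........
........
........
*******.
.*......
.*......

Derivation:
Segment 0: (1,2) -> (6,2)
Segment 1: (6,2) -> (2,2)
Segment 2: (2,2) -> (0,2)
Segment 3: (0,2) -> (1,2)
Segment 4: (1,2) -> (1,1)
Segment 5: (1,1) -> (1,0)
Segment 6: (1,0) -> (1,2)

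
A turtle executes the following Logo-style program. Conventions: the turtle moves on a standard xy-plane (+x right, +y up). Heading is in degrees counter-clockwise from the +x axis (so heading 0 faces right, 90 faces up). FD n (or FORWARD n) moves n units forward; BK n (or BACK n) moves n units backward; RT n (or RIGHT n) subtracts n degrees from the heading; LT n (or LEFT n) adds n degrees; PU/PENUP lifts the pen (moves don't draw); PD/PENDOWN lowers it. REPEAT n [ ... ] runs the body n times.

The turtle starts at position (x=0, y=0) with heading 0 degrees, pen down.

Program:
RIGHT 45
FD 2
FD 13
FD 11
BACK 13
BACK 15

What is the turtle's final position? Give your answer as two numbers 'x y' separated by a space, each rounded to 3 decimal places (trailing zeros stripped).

Answer: -1.414 1.414

Derivation:
Executing turtle program step by step:
Start: pos=(0,0), heading=0, pen down
RT 45: heading 0 -> 315
FD 2: (0,0) -> (1.414,-1.414) [heading=315, draw]
FD 13: (1.414,-1.414) -> (10.607,-10.607) [heading=315, draw]
FD 11: (10.607,-10.607) -> (18.385,-18.385) [heading=315, draw]
BK 13: (18.385,-18.385) -> (9.192,-9.192) [heading=315, draw]
BK 15: (9.192,-9.192) -> (-1.414,1.414) [heading=315, draw]
Final: pos=(-1.414,1.414), heading=315, 5 segment(s) drawn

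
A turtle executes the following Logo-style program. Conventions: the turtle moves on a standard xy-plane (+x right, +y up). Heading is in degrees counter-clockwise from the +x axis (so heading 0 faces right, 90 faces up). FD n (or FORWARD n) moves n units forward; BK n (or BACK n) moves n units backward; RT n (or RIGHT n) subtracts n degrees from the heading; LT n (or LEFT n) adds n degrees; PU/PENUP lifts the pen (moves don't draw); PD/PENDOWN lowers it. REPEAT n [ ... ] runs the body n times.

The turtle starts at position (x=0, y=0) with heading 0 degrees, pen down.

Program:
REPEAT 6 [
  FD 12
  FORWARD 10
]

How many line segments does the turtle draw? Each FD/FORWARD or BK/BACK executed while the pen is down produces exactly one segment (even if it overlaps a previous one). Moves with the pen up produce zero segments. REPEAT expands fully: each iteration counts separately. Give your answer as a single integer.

Executing turtle program step by step:
Start: pos=(0,0), heading=0, pen down
REPEAT 6 [
  -- iteration 1/6 --
  FD 12: (0,0) -> (12,0) [heading=0, draw]
  FD 10: (12,0) -> (22,0) [heading=0, draw]
  -- iteration 2/6 --
  FD 12: (22,0) -> (34,0) [heading=0, draw]
  FD 10: (34,0) -> (44,0) [heading=0, draw]
  -- iteration 3/6 --
  FD 12: (44,0) -> (56,0) [heading=0, draw]
  FD 10: (56,0) -> (66,0) [heading=0, draw]
  -- iteration 4/6 --
  FD 12: (66,0) -> (78,0) [heading=0, draw]
  FD 10: (78,0) -> (88,0) [heading=0, draw]
  -- iteration 5/6 --
  FD 12: (88,0) -> (100,0) [heading=0, draw]
  FD 10: (100,0) -> (110,0) [heading=0, draw]
  -- iteration 6/6 --
  FD 12: (110,0) -> (122,0) [heading=0, draw]
  FD 10: (122,0) -> (132,0) [heading=0, draw]
]
Final: pos=(132,0), heading=0, 12 segment(s) drawn
Segments drawn: 12

Answer: 12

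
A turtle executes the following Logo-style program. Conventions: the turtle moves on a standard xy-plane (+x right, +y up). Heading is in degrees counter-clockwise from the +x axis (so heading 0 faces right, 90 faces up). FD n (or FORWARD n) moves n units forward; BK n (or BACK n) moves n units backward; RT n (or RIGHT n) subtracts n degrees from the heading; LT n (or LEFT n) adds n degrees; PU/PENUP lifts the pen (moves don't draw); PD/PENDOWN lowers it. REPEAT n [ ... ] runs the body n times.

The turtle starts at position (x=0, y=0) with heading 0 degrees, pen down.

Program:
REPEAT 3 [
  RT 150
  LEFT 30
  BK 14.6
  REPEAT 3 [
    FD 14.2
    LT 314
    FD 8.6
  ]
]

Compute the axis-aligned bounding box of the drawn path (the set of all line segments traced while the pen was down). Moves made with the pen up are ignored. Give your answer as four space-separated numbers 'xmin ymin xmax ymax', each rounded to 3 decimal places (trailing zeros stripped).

Answer: -56.932 -44.487 7.3 19.836

Derivation:
Executing turtle program step by step:
Start: pos=(0,0), heading=0, pen down
REPEAT 3 [
  -- iteration 1/3 --
  RT 150: heading 0 -> 210
  LT 30: heading 210 -> 240
  BK 14.6: (0,0) -> (7.3,12.644) [heading=240, draw]
  REPEAT 3 [
    -- iteration 1/3 --
    FD 14.2: (7.3,12.644) -> (0.2,0.346) [heading=240, draw]
    LT 314: heading 240 -> 194
    FD 8.6: (0.2,0.346) -> (-8.145,-1.734) [heading=194, draw]
    -- iteration 2/3 --
    FD 14.2: (-8.145,-1.734) -> (-21.923,-5.169) [heading=194, draw]
    LT 314: heading 194 -> 148
    FD 8.6: (-21.923,-5.169) -> (-29.216,-0.612) [heading=148, draw]
    -- iteration 3/3 --
    FD 14.2: (-29.216,-0.612) -> (-41.258,6.913) [heading=148, draw]
    LT 314: heading 148 -> 102
    FD 8.6: (-41.258,6.913) -> (-43.046,15.325) [heading=102, draw]
  ]
  -- iteration 2/3 --
  RT 150: heading 102 -> 312
  LT 30: heading 312 -> 342
  BK 14.6: (-43.046,15.325) -> (-56.932,19.836) [heading=342, draw]
  REPEAT 3 [
    -- iteration 1/3 --
    FD 14.2: (-56.932,19.836) -> (-43.427,15.448) [heading=342, draw]
    LT 314: heading 342 -> 296
    FD 8.6: (-43.427,15.448) -> (-39.657,7.719) [heading=296, draw]
    -- iteration 2/3 --
    FD 14.2: (-39.657,7.719) -> (-33.432,-5.044) [heading=296, draw]
    LT 314: heading 296 -> 250
    FD 8.6: (-33.432,-5.044) -> (-36.373,-13.125) [heading=250, draw]
    -- iteration 3/3 --
    FD 14.2: (-36.373,-13.125) -> (-41.23,-26.469) [heading=250, draw]
    LT 314: heading 250 -> 204
    FD 8.6: (-41.23,-26.469) -> (-49.086,-29.967) [heading=204, draw]
  ]
  -- iteration 3/3 --
  RT 150: heading 204 -> 54
  LT 30: heading 54 -> 84
  BK 14.6: (-49.086,-29.967) -> (-50.613,-44.487) [heading=84, draw]
  REPEAT 3 [
    -- iteration 1/3 --
    FD 14.2: (-50.613,-44.487) -> (-49.128,-30.365) [heading=84, draw]
    LT 314: heading 84 -> 38
    FD 8.6: (-49.128,-30.365) -> (-42.351,-25.07) [heading=38, draw]
    -- iteration 2/3 --
    FD 14.2: (-42.351,-25.07) -> (-31.162,-16.328) [heading=38, draw]
    LT 314: heading 38 -> 352
    FD 8.6: (-31.162,-16.328) -> (-22.645,-17.525) [heading=352, draw]
    -- iteration 3/3 --
    FD 14.2: (-22.645,-17.525) -> (-8.583,-19.501) [heading=352, draw]
    LT 314: heading 352 -> 306
    FD 8.6: (-8.583,-19.501) -> (-3.528,-26.458) [heading=306, draw]
  ]
]
Final: pos=(-3.528,-26.458), heading=306, 21 segment(s) drawn

Segment endpoints: x in {-56.932, -50.613, -49.128, -49.086, -43.427, -43.046, -42.351, -41.258, -41.23, -39.657, -36.373, -33.432, -31.162, -29.216, -22.645, -21.923, -8.583, -8.145, -3.528, 0, 0.2, 7.3}, y in {-44.487, -30.365, -29.967, -26.469, -26.458, -25.07, -19.501, -17.525, -16.328, -13.125, -5.169, -5.044, -1.734, -0.612, 0, 0.346, 6.913, 7.719, 12.644, 15.325, 15.448, 19.836}
xmin=-56.932, ymin=-44.487, xmax=7.3, ymax=19.836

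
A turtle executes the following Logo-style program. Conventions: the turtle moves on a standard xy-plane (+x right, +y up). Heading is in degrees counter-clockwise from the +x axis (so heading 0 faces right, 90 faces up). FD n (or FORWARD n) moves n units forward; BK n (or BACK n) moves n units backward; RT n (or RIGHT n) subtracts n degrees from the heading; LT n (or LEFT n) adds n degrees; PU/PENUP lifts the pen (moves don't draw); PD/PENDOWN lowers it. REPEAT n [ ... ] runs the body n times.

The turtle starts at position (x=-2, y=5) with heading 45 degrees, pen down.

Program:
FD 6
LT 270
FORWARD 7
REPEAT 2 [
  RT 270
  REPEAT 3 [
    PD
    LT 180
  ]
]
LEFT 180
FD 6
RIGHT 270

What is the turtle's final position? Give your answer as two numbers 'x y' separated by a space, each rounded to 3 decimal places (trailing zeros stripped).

Executing turtle program step by step:
Start: pos=(-2,5), heading=45, pen down
FD 6: (-2,5) -> (2.243,9.243) [heading=45, draw]
LT 270: heading 45 -> 315
FD 7: (2.243,9.243) -> (7.192,4.293) [heading=315, draw]
REPEAT 2 [
  -- iteration 1/2 --
  RT 270: heading 315 -> 45
  REPEAT 3 [
    -- iteration 1/3 --
    PD: pen down
    LT 180: heading 45 -> 225
    -- iteration 2/3 --
    PD: pen down
    LT 180: heading 225 -> 45
    -- iteration 3/3 --
    PD: pen down
    LT 180: heading 45 -> 225
  ]
  -- iteration 2/2 --
  RT 270: heading 225 -> 315
  REPEAT 3 [
    -- iteration 1/3 --
    PD: pen down
    LT 180: heading 315 -> 135
    -- iteration 2/3 --
    PD: pen down
    LT 180: heading 135 -> 315
    -- iteration 3/3 --
    PD: pen down
    LT 180: heading 315 -> 135
  ]
]
LT 180: heading 135 -> 315
FD 6: (7.192,4.293) -> (11.435,0.05) [heading=315, draw]
RT 270: heading 315 -> 45
Final: pos=(11.435,0.05), heading=45, 3 segment(s) drawn

Answer: 11.435 0.05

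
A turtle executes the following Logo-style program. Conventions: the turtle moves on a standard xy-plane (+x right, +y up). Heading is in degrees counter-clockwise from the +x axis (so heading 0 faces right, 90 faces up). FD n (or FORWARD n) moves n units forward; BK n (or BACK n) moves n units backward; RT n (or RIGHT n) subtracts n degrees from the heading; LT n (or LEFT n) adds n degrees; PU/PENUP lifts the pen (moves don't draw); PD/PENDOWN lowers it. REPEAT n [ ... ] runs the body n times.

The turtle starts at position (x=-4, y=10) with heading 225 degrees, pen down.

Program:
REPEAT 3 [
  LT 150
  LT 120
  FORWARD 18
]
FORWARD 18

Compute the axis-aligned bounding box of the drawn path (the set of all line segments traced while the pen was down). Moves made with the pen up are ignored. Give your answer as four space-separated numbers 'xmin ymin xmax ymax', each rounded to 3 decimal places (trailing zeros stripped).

Answer: -16.728 10 21.456 35.456

Derivation:
Executing turtle program step by step:
Start: pos=(-4,10), heading=225, pen down
REPEAT 3 [
  -- iteration 1/3 --
  LT 150: heading 225 -> 15
  LT 120: heading 15 -> 135
  FD 18: (-4,10) -> (-16.728,22.728) [heading=135, draw]
  -- iteration 2/3 --
  LT 150: heading 135 -> 285
  LT 120: heading 285 -> 45
  FD 18: (-16.728,22.728) -> (-4,35.456) [heading=45, draw]
  -- iteration 3/3 --
  LT 150: heading 45 -> 195
  LT 120: heading 195 -> 315
  FD 18: (-4,35.456) -> (8.728,22.728) [heading=315, draw]
]
FD 18: (8.728,22.728) -> (21.456,10) [heading=315, draw]
Final: pos=(21.456,10), heading=315, 4 segment(s) drawn

Segment endpoints: x in {-16.728, -4, -4, 8.728, 21.456}, y in {10, 10, 22.728, 22.728, 35.456}
xmin=-16.728, ymin=10, xmax=21.456, ymax=35.456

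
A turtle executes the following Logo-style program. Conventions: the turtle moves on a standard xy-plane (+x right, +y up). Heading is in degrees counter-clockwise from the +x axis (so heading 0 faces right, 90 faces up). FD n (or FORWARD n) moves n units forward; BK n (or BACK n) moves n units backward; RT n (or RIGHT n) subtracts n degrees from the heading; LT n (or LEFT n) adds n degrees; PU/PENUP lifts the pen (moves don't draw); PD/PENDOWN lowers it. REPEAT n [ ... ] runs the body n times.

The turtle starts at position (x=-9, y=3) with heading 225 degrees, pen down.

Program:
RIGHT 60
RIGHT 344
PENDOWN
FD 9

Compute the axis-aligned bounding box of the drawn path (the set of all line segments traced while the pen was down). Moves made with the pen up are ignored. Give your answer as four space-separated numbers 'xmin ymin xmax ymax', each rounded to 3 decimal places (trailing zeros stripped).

Answer: -17.999 2.843 -9 3

Derivation:
Executing turtle program step by step:
Start: pos=(-9,3), heading=225, pen down
RT 60: heading 225 -> 165
RT 344: heading 165 -> 181
PD: pen down
FD 9: (-9,3) -> (-17.999,2.843) [heading=181, draw]
Final: pos=(-17.999,2.843), heading=181, 1 segment(s) drawn

Segment endpoints: x in {-17.999, -9}, y in {2.843, 3}
xmin=-17.999, ymin=2.843, xmax=-9, ymax=3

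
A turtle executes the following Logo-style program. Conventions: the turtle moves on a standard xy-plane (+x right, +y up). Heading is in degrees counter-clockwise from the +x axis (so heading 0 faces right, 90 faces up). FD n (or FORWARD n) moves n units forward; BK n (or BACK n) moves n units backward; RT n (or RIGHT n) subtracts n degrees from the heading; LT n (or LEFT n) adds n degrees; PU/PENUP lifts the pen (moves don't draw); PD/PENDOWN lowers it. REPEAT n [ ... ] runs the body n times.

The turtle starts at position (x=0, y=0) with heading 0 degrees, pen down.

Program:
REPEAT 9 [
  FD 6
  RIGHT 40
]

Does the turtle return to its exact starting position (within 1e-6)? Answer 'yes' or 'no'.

Answer: yes

Derivation:
Executing turtle program step by step:
Start: pos=(0,0), heading=0, pen down
REPEAT 9 [
  -- iteration 1/9 --
  FD 6: (0,0) -> (6,0) [heading=0, draw]
  RT 40: heading 0 -> 320
  -- iteration 2/9 --
  FD 6: (6,0) -> (10.596,-3.857) [heading=320, draw]
  RT 40: heading 320 -> 280
  -- iteration 3/9 --
  FD 6: (10.596,-3.857) -> (11.638,-9.766) [heading=280, draw]
  RT 40: heading 280 -> 240
  -- iteration 4/9 --
  FD 6: (11.638,-9.766) -> (8.638,-14.962) [heading=240, draw]
  RT 40: heading 240 -> 200
  -- iteration 5/9 --
  FD 6: (8.638,-14.962) -> (3,-17.014) [heading=200, draw]
  RT 40: heading 200 -> 160
  -- iteration 6/9 --
  FD 6: (3,-17.014) -> (-2.638,-14.962) [heading=160, draw]
  RT 40: heading 160 -> 120
  -- iteration 7/9 --
  FD 6: (-2.638,-14.962) -> (-5.638,-9.766) [heading=120, draw]
  RT 40: heading 120 -> 80
  -- iteration 8/9 --
  FD 6: (-5.638,-9.766) -> (-4.596,-3.857) [heading=80, draw]
  RT 40: heading 80 -> 40
  -- iteration 9/9 --
  FD 6: (-4.596,-3.857) -> (0,0) [heading=40, draw]
  RT 40: heading 40 -> 0
]
Final: pos=(0,0), heading=0, 9 segment(s) drawn

Start position: (0, 0)
Final position: (0, 0)
Distance = 0; < 1e-6 -> CLOSED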